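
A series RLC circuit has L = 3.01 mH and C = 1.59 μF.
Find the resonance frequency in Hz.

Step 1 — Resonance condition Im(Z)=0 gives ω₀ = 1/√(LC).
Step 2 — ω₀ = 1/√(0.00301·1.59e-06) = 1.446e+04 rad/s.
Step 3 — f₀ = ω₀/(2π) = 2301 Hz.

f₀ = 2301 Hz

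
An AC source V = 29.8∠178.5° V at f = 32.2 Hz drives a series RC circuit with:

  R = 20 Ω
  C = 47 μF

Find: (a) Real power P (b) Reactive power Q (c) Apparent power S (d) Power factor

Step 1 — Angular frequency: ω = 2π·f = 2π·32.2 = 202.3 rad/s.
Step 2 — Component impedances:
  R: Z = R = 20 Ω
  C: Z = 1/(jωC) = -j/(ω·C) = 0 - j105.2 Ω
Step 3 — Series combination: Z_total = R + C = 20 - j105.2 Ω = 107∠-79.2° Ω.
Step 4 — Source phasor: V = 29.8∠178.5° V = -29.79 + j0.7801 V.
Step 5 — Current: I = V / Z = -0.05915 - j0.272 A = 0.2784∠-102.3° A.
Step 6 — Complex power: S = V·I* = 1.55 - j8.15 VA.
Step 7 — Real power: P = Re(S) = 1.55 W.
Step 8 — Reactive power: Q = Im(S) = -8.15 VAR.
Step 9 — Apparent power: |S| = 8.296 VA.
Step 10 — Power factor: PF = P/|S| = 0.1868 (leading).

(a) P = 1.55 W  (b) Q = -8.15 VAR  (c) S = 8.296 VA  (d) PF = 0.1868 (leading)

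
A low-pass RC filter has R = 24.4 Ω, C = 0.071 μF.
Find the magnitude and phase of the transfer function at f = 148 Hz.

Step 1 — Angular frequency: ω = 2π·148 = 929.9 rad/s.
Step 2 — Transfer function: H(jω) = 1/(1 + jωRC).
Step 3 — Denominator: 1 + jωRC = 1 + j·929.9·24.4·7.1e-08 = 1 + j0.001611.
Step 4 — H = 1 - j0.001611.
Step 5 — Magnitude: |H| = 1 (-0.0 dB); phase: φ = -0.1°.

|H| = 1 (-0.0 dB), φ = -0.1°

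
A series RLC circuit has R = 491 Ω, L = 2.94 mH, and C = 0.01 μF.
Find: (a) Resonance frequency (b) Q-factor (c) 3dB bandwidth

Step 1 — Resonance condition Im(Z)=0 gives ω₀ = 1/√(LC).
Step 2 — ω₀ = 1/√(0.00294·1e-08) = 1.844e+05 rad/s.
Step 3 — f₀ = ω₀/(2π) = 2.935e+04 Hz.
Step 4 — Series Q: Q = ω₀L/R = 1.844e+05·0.00294/491 = 1.104.
Step 5 — 3dB bandwidth: Δω = ω₀/Q = 1.67e+05 rad/s; BW = Δω/(2π) = 2.658e+04 Hz.

(a) f₀ = 2.935e+04 Hz  (b) Q = 1.104  (c) BW = 2.658e+04 Hz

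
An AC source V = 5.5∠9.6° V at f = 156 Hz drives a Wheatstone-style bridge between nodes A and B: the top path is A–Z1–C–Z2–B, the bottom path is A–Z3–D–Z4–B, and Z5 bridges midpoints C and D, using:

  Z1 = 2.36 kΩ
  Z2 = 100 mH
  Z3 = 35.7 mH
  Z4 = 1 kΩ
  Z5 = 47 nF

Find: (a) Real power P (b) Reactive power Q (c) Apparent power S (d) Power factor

Step 1 — Angular frequency: ω = 2π·f = 2π·156 = 980.2 rad/s.
Step 2 — Component impedances:
  Z1: Z = R = 2360 Ω
  Z2: Z = jωL = j·980.2·0.1 = 0 + j98.02 Ω
  Z3: Z = jωL = j·980.2·0.0357 = 0 + j34.99 Ω
  Z4: Z = R = 1000 Ω
  Z5: Z = 1/(jωC) = -j/(ω·C) = 0 - j2.171e+04 Ω
Step 3 — Bridge requires nodal analysis (the Z5 bridge couples midpoints C and D, so the two paths cannot be reduced to a simple series/parallel combination). Setting node B to ground and injecting 1 A at node A, the 3-node admittance system at A, C, D solves to V_A = Z_AB = 699.8 + j3.287 Ω = 699.9∠0.3° Ω.
Step 4 — Source phasor: V = 5.5∠9.6° V = 5.423 + j0.9172 V.
Step 5 — Current: I = V / Z = 0.007755 + j0.001274 A = 0.007859∠9.3° A.
Step 6 — Complex power: S = V·I* = 0.04322 + j0.000203 VA.
Step 7 — Real power: P = Re(S) = 0.04322 W.
Step 8 — Reactive power: Q = Im(S) = 0.000203 VAR.
Step 9 — Apparent power: |S| = 0.04322 VA.
Step 10 — Power factor: PF = P/|S| = 1 (lagging).

(a) P = 0.04322 W  (b) Q = 0.000203 VAR  (c) S = 0.04322 VA  (d) PF = 1 (lagging)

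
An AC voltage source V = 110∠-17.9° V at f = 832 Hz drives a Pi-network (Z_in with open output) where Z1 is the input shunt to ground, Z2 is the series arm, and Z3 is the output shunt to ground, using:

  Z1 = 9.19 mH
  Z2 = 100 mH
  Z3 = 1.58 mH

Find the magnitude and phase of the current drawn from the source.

Step 1 — Angular frequency: ω = 2π·f = 2π·832 = 5228 rad/s.
Step 2 — Component impedances:
  Z1: Z = jωL = j·5228·0.00919 = 0 + j48.04 Ω
  Z2: Z = jωL = j·5228·0.1 = 0 + j522.8 Ω
  Z3: Z = jωL = j·5228·0.00158 = 0 + j8.26 Ω
Step 3 — With open output, the series arm Z2 and the output shunt Z3 appear in series to ground: Z2 + Z3 = 0 + j531 Ω.
Step 4 — Parallel with input shunt Z1: Z_in = Z1 || (Z2 + Z3) = 0 + j44.06 Ω = 44.06∠90.0° Ω.
Step 5 — Source phasor: V = 110∠-17.9° V = 104.7 - j33.81 V.
Step 6 — Ohm's law: I = V / Z_total = (104.7 - j33.81) / (0 + j44.06) = -0.7674 - j2.376 A.
Step 7 — Convert to polar: |I| = 2.497 A, ∠I = -107.9°.

I = 2.497∠-107.9° A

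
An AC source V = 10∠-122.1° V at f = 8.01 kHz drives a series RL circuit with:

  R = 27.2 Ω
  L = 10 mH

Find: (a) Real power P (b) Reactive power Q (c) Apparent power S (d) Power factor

Step 1 — Angular frequency: ω = 2π·f = 2π·8010 = 5.033e+04 rad/s.
Step 2 — Component impedances:
  R: Z = R = 27.2 Ω
  L: Z = jωL = j·5.033e+04·0.01 = 0 + j503.3 Ω
Step 3 — Series combination: Z_total = R + L = 27.2 + j503.3 Ω = 504∠86.9° Ω.
Step 4 — Source phasor: V = 10∠-122.1° V = -5.314 - j8.471 V.
Step 5 — Current: I = V / Z = -0.01735 + j0.009621 A = 0.01984∠151.0° A.
Step 6 — Complex power: S = V·I* = 0.01071 + j0.1981 VA.
Step 7 — Real power: P = Re(S) = 0.01071 W.
Step 8 — Reactive power: Q = Im(S) = 0.1981 VAR.
Step 9 — Apparent power: |S| = 0.1984 VA.
Step 10 — Power factor: PF = P/|S| = 0.05397 (lagging).

(a) P = 0.01071 W  (b) Q = 0.1981 VAR  (c) S = 0.1984 VA  (d) PF = 0.05397 (lagging)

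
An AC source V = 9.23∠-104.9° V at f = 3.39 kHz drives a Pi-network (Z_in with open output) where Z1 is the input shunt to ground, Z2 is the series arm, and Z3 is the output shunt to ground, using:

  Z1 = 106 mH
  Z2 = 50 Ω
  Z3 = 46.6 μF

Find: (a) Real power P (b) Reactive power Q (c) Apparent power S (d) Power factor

Step 1 — Angular frequency: ω = 2π·f = 2π·3390 = 2.13e+04 rad/s.
Step 2 — Component impedances:
  Z1: Z = jωL = j·2.13e+04·0.106 = 0 + j2258 Ω
  Z2: Z = R = 50 Ω
  Z3: Z = 1/(jωC) = -j/(ω·C) = 0 - j1.007 Ω
Step 3 — With open output, the series arm Z2 and the output shunt Z3 appear in series to ground: Z2 + Z3 = 50 - j1.007 Ω.
Step 4 — Parallel with input shunt Z1: Z_in = Z1 || (Z2 + Z3) = 50.02 + j0.1003 Ω = 50.02∠0.1° Ω.
Step 5 — Source phasor: V = 9.23∠-104.9° V = -2.373 - j8.92 V.
Step 6 — Current: I = V / Z = -0.0478 - j0.1782 A = 0.1845∠-105.0° A.
Step 7 — Complex power: S = V·I* = 1.703 + j0.003415 VA.
Step 8 — Real power: P = Re(S) = 1.703 W.
Step 9 — Reactive power: Q = Im(S) = 0.003415 VAR.
Step 10 — Apparent power: |S| = 1.703 VA.
Step 11 — Power factor: PF = P/|S| = 1 (lagging).

(a) P = 1.703 W  (b) Q = 0.003415 VAR  (c) S = 1.703 VA  (d) PF = 1 (lagging)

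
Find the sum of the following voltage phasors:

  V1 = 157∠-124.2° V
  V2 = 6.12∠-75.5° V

Step 1 — Convert each phasor to rectangular form:
  V1 = 157·(cos(-124.2°) + j·sin(-124.2°)) = -88.25 - j129.9 V
  V2 = 6.12·(cos(-75.5°) + j·sin(-75.5°)) = 1.532 - j5.925 V
Step 2 — Sum components: V_total = -86.71 - j135.8 V.
Step 3 — Convert to polar: |V_total| = 161.1 V, ∠V_total = -122.6°.

V_total = 161.1∠-122.6° V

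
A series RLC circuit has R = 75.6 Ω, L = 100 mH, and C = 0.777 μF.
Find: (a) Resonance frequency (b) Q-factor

Step 1 — Resonance condition Im(Z)=0 gives ω₀ = 1/√(LC).
Step 2 — ω₀ = 1/√(0.1·7.77e-07) = 3587 rad/s.
Step 3 — f₀ = ω₀/(2π) = 571 Hz.
Step 4 — Series Q: Q = ω₀L/R = 3587·0.1/75.6 = 4.745.

(a) f₀ = 571 Hz  (b) Q = 4.745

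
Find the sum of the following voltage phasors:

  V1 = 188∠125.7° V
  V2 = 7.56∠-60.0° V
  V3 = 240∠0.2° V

Step 1 — Convert each phasor to rectangular form:
  V1 = 188·(cos(125.7°) + j·sin(125.7°)) = -109.7 + j152.7 V
  V2 = 7.56·(cos(-60.0°) + j·sin(-60.0°)) = 3.78 - j6.547 V
  V3 = 240·(cos(0.2°) + j·sin(0.2°)) = 240 + j0.8378 V
Step 2 — Sum components: V_total = 134.1 + j147 V.
Step 3 — Convert to polar: |V_total| = 198.9 V, ∠V_total = 47.6°.

V_total = 198.9∠47.6° V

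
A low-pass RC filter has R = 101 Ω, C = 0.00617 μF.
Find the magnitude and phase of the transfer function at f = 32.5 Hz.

Step 1 — Angular frequency: ω = 2π·32.5 = 204.2 rad/s.
Step 2 — Transfer function: H(jω) = 1/(1 + jωRC).
Step 3 — Denominator: 1 + jωRC = 1 + j·204.2·101·6.17e-09 = 1 + j0.0001273.
Step 4 — H = 1 - j0.0001273.
Step 5 — Magnitude: |H| = 1 (-0.0 dB); phase: φ = -0.0°.

|H| = 1 (-0.0 dB), φ = -0.0°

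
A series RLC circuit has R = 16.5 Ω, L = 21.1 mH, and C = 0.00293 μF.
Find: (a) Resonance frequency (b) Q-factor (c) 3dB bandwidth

Step 1 — Resonance: ω₀ = 1/√(LC) = 1/√(0.0211·2.93e-09) = 1.272e+05 rad/s.
Step 2 — f₀ = ω₀/(2π) = 2.024e+04 Hz.
Step 3 — Series Q: Q = ω₀L/R = 1.272e+05·0.0211/16.5 = 162.6.
Step 4 — Bandwidth: Δω = ω₀/Q = 782 rad/s; BW = Δω/(2π) = 124.5 Hz.

(a) f₀ = 2.024e+04 Hz  (b) Q = 162.6  (c) BW = 124.5 Hz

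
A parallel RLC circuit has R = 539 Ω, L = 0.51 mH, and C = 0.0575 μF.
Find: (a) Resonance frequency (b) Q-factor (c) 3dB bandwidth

Step 1 — Resonance: ω₀ = 1/√(LC) = 1/√(0.00051·5.75e-08) = 1.847e+05 rad/s.
Step 2 — f₀ = ω₀/(2π) = 2.939e+04 Hz.
Step 3 — Parallel Q: Q = R/(ω₀L) = 539/(1.847e+05·0.00051) = 5.723.
Step 4 — Bandwidth: Δω = ω₀/Q = 3.227e+04 rad/s; BW = Δω/(2π) = 5135 Hz.

(a) f₀ = 2.939e+04 Hz  (b) Q = 5.723  (c) BW = 5135 Hz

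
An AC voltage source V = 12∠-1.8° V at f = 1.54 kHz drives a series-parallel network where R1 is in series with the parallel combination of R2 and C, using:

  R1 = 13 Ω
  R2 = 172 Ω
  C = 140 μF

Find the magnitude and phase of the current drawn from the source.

Step 1 — Angular frequency: ω = 2π·f = 2π·1540 = 9676 rad/s.
Step 2 — Component impedances:
  R1: Z = R = 13 Ω
  R2: Z = R = 172 Ω
  C: Z = 1/(jωC) = -j/(ω·C) = 0 - j0.7382 Ω
Step 3 — Parallel branch: R2 || C = 1/(1/R2 + 1/C) = 0.003168 - j0.7382 Ω.
Step 4 — Series with R1: Z_total = R1 + (R2 || C) = 13 - j0.7382 Ω = 13.02∠-3.2° Ω.
Step 5 — Source phasor: V = 12∠-1.8° V = 11.99 - j0.3769 V.
Step 6 — Ohm's law: I = V / Z_total = (11.99 - j0.3769) / (13 - j0.7382) = 0.9211 + j0.0233 A.
Step 7 — Convert to polar: |I| = 0.9214 A, ∠I = 1.4°.

I = 0.9214∠1.4° A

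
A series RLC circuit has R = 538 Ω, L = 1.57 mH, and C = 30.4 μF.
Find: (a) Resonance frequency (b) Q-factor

Step 1 — Resonance condition Im(Z)=0 gives ω₀ = 1/√(LC).
Step 2 — ω₀ = 1/√(0.00157·3.04e-05) = 4577 rad/s.
Step 3 — f₀ = ω₀/(2π) = 728.5 Hz.
Step 4 — Series Q: Q = ω₀L/R = 4577·0.00157/538 = 0.01336.

(a) f₀ = 728.5 Hz  (b) Q = 0.01336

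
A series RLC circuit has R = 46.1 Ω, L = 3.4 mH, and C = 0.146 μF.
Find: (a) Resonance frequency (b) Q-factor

Step 1 — Resonance condition Im(Z)=0 gives ω₀ = 1/√(LC).
Step 2 — ω₀ = 1/√(0.0034·1.46e-07) = 4.488e+04 rad/s.
Step 3 — f₀ = ω₀/(2π) = 7143 Hz.
Step 4 — Series Q: Q = ω₀L/R = 4.488e+04·0.0034/46.1 = 3.31.

(a) f₀ = 7143 Hz  (b) Q = 3.31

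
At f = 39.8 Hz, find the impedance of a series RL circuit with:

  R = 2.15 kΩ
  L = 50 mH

Step 1 — Angular frequency: ω = 2π·f = 2π·39.8 = 250.1 rad/s.
Step 2 — Component impedances:
  R: Z = R = 2150 Ω
  L: Z = jωL = j·250.1·0.05 = 0 + j12.5 Ω
Step 3 — Series combination: Z_total = R + L = 2150 + j12.5 Ω = 2150∠0.3° Ω.

Z = 2150 + j12.5 Ω = 2150∠0.3° Ω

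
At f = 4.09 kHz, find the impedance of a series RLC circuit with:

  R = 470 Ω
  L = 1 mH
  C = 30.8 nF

Step 1 — Angular frequency: ω = 2π·f = 2π·4090 = 2.57e+04 rad/s.
Step 2 — Component impedances:
  R: Z = R = 470 Ω
  L: Z = jωL = j·2.57e+04·0.001 = 0 + j25.7 Ω
  C: Z = 1/(jωC) = -j/(ω·C) = 0 - j1263 Ω
Step 3 — Series combination: Z_total = R + L + C = 470 - j1238 Ω = 1324∠-69.2° Ω.

Z = 470 - j1238 Ω = 1324∠-69.2° Ω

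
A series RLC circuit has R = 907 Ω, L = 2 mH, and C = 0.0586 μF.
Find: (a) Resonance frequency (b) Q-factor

Step 1 — Resonance condition Im(Z)=0 gives ω₀ = 1/√(LC).
Step 2 — ω₀ = 1/√(0.002·5.86e-08) = 9.237e+04 rad/s.
Step 3 — f₀ = ω₀/(2π) = 1.47e+04 Hz.
Step 4 — Series Q: Q = ω₀L/R = 9.237e+04·0.002/907 = 0.2037.

(a) f₀ = 1.47e+04 Hz  (b) Q = 0.2037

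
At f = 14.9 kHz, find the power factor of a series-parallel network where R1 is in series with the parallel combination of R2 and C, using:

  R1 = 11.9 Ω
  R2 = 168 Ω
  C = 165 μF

Step 1 — Angular frequency: ω = 2π·f = 2π·1.49e+04 = 9.362e+04 rad/s.
Step 2 — Component impedances:
  R1: Z = R = 11.9 Ω
  R2: Z = R = 168 Ω
  C: Z = 1/(jωC) = -j/(ω·C) = 0 - j0.06474 Ω
Step 3 — Parallel branch: R2 || C = 1/(1/R2 + 1/C) = 2.495e-05 - j0.06474 Ω.
Step 4 — Series with R1: Z_total = R1 + (R2 || C) = 11.9 - j0.06474 Ω = 11.9∠-0.3° Ω.
Step 5 — Power factor: PF = cos(φ) = Re(Z)/|Z| = 11.9/11.9 = 1.
Step 6 — Type: Im(Z) = -0.06474 ⇒ leading (phase φ = -0.3°).

PF = 1 (leading, φ = -0.3°)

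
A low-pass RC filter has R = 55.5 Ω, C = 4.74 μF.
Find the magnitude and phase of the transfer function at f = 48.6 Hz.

Step 1 — Angular frequency: ω = 2π·48.6 = 305.4 rad/s.
Step 2 — Transfer function: H(jω) = 1/(1 + jωRC).
Step 3 — Denominator: 1 + jωRC = 1 + j·305.4·55.5·4.74e-06 = 1 + j0.08033.
Step 4 — H = 0.9936 - j0.07982.
Step 5 — Magnitude: |H| = 0.9968 (-0.0 dB); phase: φ = -4.6°.

|H| = 0.9968 (-0.0 dB), φ = -4.6°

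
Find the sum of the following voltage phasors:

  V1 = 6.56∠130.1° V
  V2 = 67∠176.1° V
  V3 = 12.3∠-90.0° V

Step 1 — Convert each phasor to rectangular form:
  V1 = 6.56·(cos(130.1°) + j·sin(130.1°)) = -4.225 + j5.018 V
  V2 = 67·(cos(176.1°) + j·sin(176.1°)) = -66.84 + j4.557 V
  V3 = 12.3·(cos(-90.0°) + j·sin(-90.0°)) = 0 - j12.3 V
Step 2 — Sum components: V_total = -71.07 - j2.725 V.
Step 3 — Convert to polar: |V_total| = 71.12 V, ∠V_total = -177.8°.

V_total = 71.12∠-177.8° V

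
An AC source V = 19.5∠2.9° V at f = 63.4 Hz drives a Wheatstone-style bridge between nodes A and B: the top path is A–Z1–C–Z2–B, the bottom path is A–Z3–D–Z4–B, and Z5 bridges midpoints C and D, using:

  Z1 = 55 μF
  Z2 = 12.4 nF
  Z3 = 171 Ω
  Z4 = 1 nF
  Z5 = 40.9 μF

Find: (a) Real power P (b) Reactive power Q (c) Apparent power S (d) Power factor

Step 1 — Angular frequency: ω = 2π·f = 2π·63.4 = 398.4 rad/s.
Step 2 — Component impedances:
  Z1: Z = 1/(jωC) = -j/(ω·C) = 0 - j45.64 Ω
  Z2: Z = 1/(jωC) = -j/(ω·C) = 0 - j2.024e+05 Ω
  Z3: Z = R = 171 Ω
  Z4: Z = 1/(jωC) = -j/(ω·C) = 0 - j2.51e+06 Ω
  Z5: Z = 1/(jωC) = -j/(ω·C) = 0 - j61.38 Ω
Step 3 — Bridge requires nodal analysis (the Z5 bridge couples midpoints C and D, so the two paths cannot be reduced to a simple series/parallel combination). Setting node B to ground and injecting 1 A at node A, the 3-node admittance system at A, C, D solves to V_A = Z_AB = 10.6 - j1.874e+05 Ω = 1.874e+05∠-90.0° Ω.
Step 4 — Source phasor: V = 19.5∠2.9° V = 19.48 + j0.9866 V.
Step 5 — Current: I = V / Z = -5.259e-06 + j0.0001039 A = 0.0001041∠92.9° A.
Step 6 — Complex power: S = V·I* = 1.148e-07 - j0.002029 VA.
Step 7 — Real power: P = Re(S) = 1.148e-07 W.
Step 8 — Reactive power: Q = Im(S) = -0.002029 VAR.
Step 9 — Apparent power: |S| = 0.002029 VA.
Step 10 — Power factor: PF = P/|S| = 5.657e-05 (leading).

(a) P = 1.148e-07 W  (b) Q = -0.002029 VAR  (c) S = 0.002029 VA  (d) PF = 5.657e-05 (leading)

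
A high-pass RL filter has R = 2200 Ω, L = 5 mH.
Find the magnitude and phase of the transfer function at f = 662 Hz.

Step 1 — Angular frequency: ω = 2π·662 = 4159 rad/s.
Step 2 — Transfer function: H(jω) = jωL/(R + jωL).
Step 3 — Numerator jωL = j·20.8; denominator R + jωL = 2200 + j20.8.
Step 4 — H = 8.936e-05 + j0.009452.
Step 5 — Magnitude: |H| = 0.009453 (-40.5 dB); phase: φ = 89.5°.

|H| = 0.009453 (-40.5 dB), φ = 89.5°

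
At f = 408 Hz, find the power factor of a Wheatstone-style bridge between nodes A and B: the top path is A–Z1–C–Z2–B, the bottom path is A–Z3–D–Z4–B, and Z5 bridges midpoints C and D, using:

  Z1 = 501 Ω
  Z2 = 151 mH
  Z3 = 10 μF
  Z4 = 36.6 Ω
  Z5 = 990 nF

Step 1 — Angular frequency: ω = 2π·f = 2π·408 = 2564 rad/s.
Step 2 — Component impedances:
  Z1: Z = R = 501 Ω
  Z2: Z = jωL = j·2564·0.151 = 0 + j387.1 Ω
  Z3: Z = 1/(jωC) = -j/(ω·C) = 0 - j39.01 Ω
  Z4: Z = R = 36.6 Ω
  Z5: Z = 1/(jωC) = -j/(ω·C) = 0 - j394 Ω
Step 3 — Bridge requires nodal analysis (the Z5 bridge couples midpoints C and D, so the two paths cannot be reduced to a simple series/parallel combination). Setting node B to ground and injecting 1 A at node A, the 3-node admittance system at A, C, D solves to V_A = Z_AB = 39.18 - j35.38 Ω = 52.79∠-42.1° Ω.
Step 4 — Power factor: PF = cos(φ) = Re(Z)/|Z| = 39.18/52.79 = 0.7422.
Step 5 — Type: Im(Z) = -35.38 ⇒ leading (phase φ = -42.1°).

PF = 0.7422 (leading, φ = -42.1°)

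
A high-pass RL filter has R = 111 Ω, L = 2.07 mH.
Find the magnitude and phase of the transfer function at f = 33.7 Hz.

Step 1 — Angular frequency: ω = 2π·33.7 = 211.7 rad/s.
Step 2 — Transfer function: H(jω) = jωL/(R + jωL).
Step 3 — Numerator jωL = j·0.4383; denominator R + jωL = 111 + j0.4383.
Step 4 — H = 1.559e-05 + j0.003949.
Step 5 — Magnitude: |H| = 0.003949 (-48.1 dB); phase: φ = 89.8°.

|H| = 0.003949 (-48.1 dB), φ = 89.8°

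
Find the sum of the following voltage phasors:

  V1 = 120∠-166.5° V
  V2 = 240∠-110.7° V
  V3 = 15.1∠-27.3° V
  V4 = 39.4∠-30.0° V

Step 1 — Convert each phasor to rectangular form:
  V1 = 120·(cos(-166.5°) + j·sin(-166.5°)) = -116.7 - j28.01 V
  V2 = 240·(cos(-110.7°) + j·sin(-110.7°)) = -84.83 - j224.5 V
  V3 = 15.1·(cos(-27.3°) + j·sin(-27.3°)) = 13.42 - j6.926 V
  V4 = 39.4·(cos(-30.0°) + j·sin(-30.0°)) = 34.12 - j19.7 V
Step 2 — Sum components: V_total = -154 - j279.1 V.
Step 3 — Convert to polar: |V_total| = 318.8 V, ∠V_total = -118.9°.

V_total = 318.8∠-118.9° V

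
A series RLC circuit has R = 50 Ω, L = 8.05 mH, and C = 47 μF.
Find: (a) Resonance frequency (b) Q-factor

Step 1 — Resonance condition Im(Z)=0 gives ω₀ = 1/√(LC).
Step 2 — ω₀ = 1/√(0.00805·4.7e-05) = 1626 rad/s.
Step 3 — f₀ = ω₀/(2π) = 258.7 Hz.
Step 4 — Series Q: Q = ω₀L/R = 1626·0.00805/50 = 0.2617.

(a) f₀ = 258.7 Hz  (b) Q = 0.2617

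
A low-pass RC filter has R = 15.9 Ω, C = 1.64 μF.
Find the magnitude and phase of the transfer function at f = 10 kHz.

Step 1 — Angular frequency: ω = 2π·1e+04 = 6.283e+04 rad/s.
Step 2 — Transfer function: H(jω) = 1/(1 + jωRC).
Step 3 — Denominator: 1 + jωRC = 1 + j·6.283e+04·15.9·1.64e-06 = 1 + j1.638.
Step 4 — H = 0.2714 - j0.4447.
Step 5 — Magnitude: |H| = 0.521 (-5.7 dB); phase: φ = -58.6°.

|H| = 0.521 (-5.7 dB), φ = -58.6°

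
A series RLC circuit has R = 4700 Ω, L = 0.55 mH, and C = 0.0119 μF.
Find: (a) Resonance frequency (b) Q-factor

Step 1 — Resonance condition Im(Z)=0 gives ω₀ = 1/√(LC).
Step 2 — ω₀ = 1/√(0.00055·1.19e-08) = 3.909e+05 rad/s.
Step 3 — f₀ = ω₀/(2π) = 6.221e+04 Hz.
Step 4 — Series Q: Q = ω₀L/R = 3.909e+05·0.00055/4700 = 0.04574.

(a) f₀ = 6.221e+04 Hz  (b) Q = 0.04574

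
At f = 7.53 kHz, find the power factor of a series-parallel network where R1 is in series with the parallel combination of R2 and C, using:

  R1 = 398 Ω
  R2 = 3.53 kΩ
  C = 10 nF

Step 1 — Angular frequency: ω = 2π·f = 2π·7530 = 4.731e+04 rad/s.
Step 2 — Component impedances:
  R1: Z = R = 398 Ω
  R2: Z = R = 3530 Ω
  C: Z = 1/(jωC) = -j/(ω·C) = 0 - j2114 Ω
Step 3 — Parallel branch: R2 || C = 1/(1/R2 + 1/C) = 931.6 - j1556 Ω.
Step 4 — Series with R1: Z_total = R1 + (R2 || C) = 1330 - j1556 Ω = 2047∠-49.5° Ω.
Step 5 — Power factor: PF = cos(φ) = Re(Z)/|Z| = 1330/2047 = 0.6497.
Step 6 — Type: Im(Z) = -1556 ⇒ leading (phase φ = -49.5°).

PF = 0.6497 (leading, φ = -49.5°)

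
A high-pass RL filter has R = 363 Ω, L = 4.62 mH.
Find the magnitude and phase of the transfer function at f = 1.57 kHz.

Step 1 — Angular frequency: ω = 2π·1570 = 9865 rad/s.
Step 2 — Transfer function: H(jω) = jωL/(R + jωL).
Step 3 — Numerator jωL = j·45.57; denominator R + jωL = 363 + j45.57.
Step 4 — H = 0.01552 + j0.1236.
Step 5 — Magnitude: |H| = 0.1246 (-18.1 dB); phase: φ = 82.8°.

|H| = 0.1246 (-18.1 dB), φ = 82.8°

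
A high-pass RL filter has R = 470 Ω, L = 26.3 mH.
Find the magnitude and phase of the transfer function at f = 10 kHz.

Step 1 — Angular frequency: ω = 2π·1e+04 = 6.283e+04 rad/s.
Step 2 — Transfer function: H(jω) = jωL/(R + jωL).
Step 3 — Numerator jωL = j·1652; denominator R + jωL = 470 + j1652.
Step 4 — H = 0.9252 + j0.2631.
Step 5 — Magnitude: |H| = 0.9619 (-0.3 dB); phase: φ = 15.9°.

|H| = 0.9619 (-0.3 dB), φ = 15.9°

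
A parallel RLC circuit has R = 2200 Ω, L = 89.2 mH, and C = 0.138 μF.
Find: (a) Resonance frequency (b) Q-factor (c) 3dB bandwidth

Step 1 — Resonance: ω₀ = 1/√(LC) = 1/√(0.0892·1.38e-07) = 9013 rad/s.
Step 2 — f₀ = ω₀/(2π) = 1434 Hz.
Step 3 — Parallel Q: Q = R/(ω₀L) = 2200/(9013·0.0892) = 2.736.
Step 4 — Bandwidth: Δω = ω₀/Q = 3294 rad/s; BW = Δω/(2π) = 524.2 Hz.

(a) f₀ = 1434 Hz  (b) Q = 2.736  (c) BW = 524.2 Hz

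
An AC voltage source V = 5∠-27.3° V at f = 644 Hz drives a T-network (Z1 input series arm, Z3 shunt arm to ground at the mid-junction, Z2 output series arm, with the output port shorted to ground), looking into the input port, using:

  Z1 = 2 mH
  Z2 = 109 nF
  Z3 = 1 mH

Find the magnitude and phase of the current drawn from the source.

Step 1 — Angular frequency: ω = 2π·f = 2π·644 = 4046 rad/s.
Step 2 — Component impedances:
  Z1: Z = jωL = j·4046·0.002 = 0 + j8.093 Ω
  Z2: Z = 1/(jωC) = -j/(ω·C) = 0 - j2267 Ω
  Z3: Z = jωL = j·4046·0.001 = 0 + j4.046 Ω
Step 3 — With the output port shorted to ground, the output series arm Z2 runs from the junction to ground; the shunt arm Z3 also runs from the junction to ground. They appear in parallel: Z3 || Z2 = 0 + j4.054 Ω.
Step 4 — Series with input arm Z1: Z_in = Z1 + (Z3 || Z2) = 0 + j12.15 Ω = 12.15∠90.0° Ω.
Step 5 — Source phasor: V = 5∠-27.3° V = 4.443 - j2.293 V.
Step 6 — Ohm's law: I = V / Z_total = (4.443 - j2.293) / (0 + j12.15) = -0.1888 - j0.3658 A.
Step 7 — Convert to polar: |I| = 0.4116 A, ∠I = -117.3°.

I = 0.4116∠-117.3° A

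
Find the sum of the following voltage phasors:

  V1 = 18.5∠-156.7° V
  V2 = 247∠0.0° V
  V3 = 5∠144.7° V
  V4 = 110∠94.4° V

Step 1 — Convert each phasor to rectangular form:
  V1 = 18.5·(cos(-156.7°) + j·sin(-156.7°)) = -16.99 - j7.318 V
  V2 = 247·(cos(0.0°) + j·sin(0.0°)) = 247 V
  V3 = 5·(cos(144.7°) + j·sin(144.7°)) = -4.081 + j2.889 V
  V4 = 110·(cos(94.4°) + j·sin(94.4°)) = -8.439 + j109.7 V
Step 2 — Sum components: V_total = 217.5 + j105.2 V.
Step 3 — Convert to polar: |V_total| = 241.6 V, ∠V_total = 25.8°.

V_total = 241.6∠25.8° V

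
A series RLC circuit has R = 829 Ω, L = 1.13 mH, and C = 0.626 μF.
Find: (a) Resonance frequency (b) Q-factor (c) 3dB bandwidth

Step 1 — Resonance: ω₀ = 1/√(LC) = 1/√(0.00113·6.26e-07) = 3.76e+04 rad/s.
Step 2 — f₀ = ω₀/(2π) = 5984 Hz.
Step 3 — Series Q: Q = ω₀L/R = 3.76e+04·0.00113/829 = 0.05125.
Step 4 — Bandwidth: Δω = ω₀/Q = 7.336e+05 rad/s; BW = Δω/(2π) = 1.168e+05 Hz.

(a) f₀ = 5984 Hz  (b) Q = 0.05125  (c) BW = 1.168e+05 Hz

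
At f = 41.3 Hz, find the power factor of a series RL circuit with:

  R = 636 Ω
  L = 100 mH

Step 1 — Angular frequency: ω = 2π·f = 2π·41.3 = 259.5 rad/s.
Step 2 — Component impedances:
  R: Z = R = 636 Ω
  L: Z = jωL = j·259.5·0.1 = 0 + j25.95 Ω
Step 3 — Series combination: Z_total = R + L = 636 + j25.95 Ω = 636.5∠2.3° Ω.
Step 4 — Power factor: PF = cos(φ) = Re(Z)/|Z| = 636/636.5 = 0.9992.
Step 5 — Type: Im(Z) = 25.95 ⇒ lagging (phase φ = 2.3°).

PF = 0.9992 (lagging, φ = 2.3°)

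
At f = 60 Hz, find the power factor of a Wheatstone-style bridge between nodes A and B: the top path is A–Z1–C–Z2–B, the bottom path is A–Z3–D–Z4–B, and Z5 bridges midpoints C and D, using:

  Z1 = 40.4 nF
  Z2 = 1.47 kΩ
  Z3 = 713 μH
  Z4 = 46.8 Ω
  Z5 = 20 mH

Step 1 — Angular frequency: ω = 2π·f = 2π·60 = 377 rad/s.
Step 2 — Component impedances:
  Z1: Z = 1/(jωC) = -j/(ω·C) = 0 - j6.566e+04 Ω
  Z2: Z = R = 1470 Ω
  Z3: Z = jωL = j·377·0.000713 = 0 + j0.2688 Ω
  Z4: Z = R = 46.8 Ω
  Z5: Z = jωL = j·377·0.02 = 0 + j7.54 Ω
Step 3 — Bridge requires nodal analysis (the Z5 bridge couples midpoints C and D, so the two paths cannot be reduced to a simple series/parallel combination). Setting node B to ground and injecting 1 A at node A, the 3-node admittance system at A, C, D solves to V_A = Z_AB = 45.36 + j0.276 Ω = 45.36∠0.3° Ω.
Step 4 — Power factor: PF = cos(φ) = Re(Z)/|Z| = 45.36/45.36 = 1.
Step 5 — Type: Im(Z) = 0.276 ⇒ lagging (phase φ = 0.3°).

PF = 1 (lagging, φ = 0.3°)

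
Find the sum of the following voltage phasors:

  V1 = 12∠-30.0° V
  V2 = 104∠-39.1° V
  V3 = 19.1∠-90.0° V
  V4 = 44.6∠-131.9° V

Step 1 — Convert each phasor to rectangular form:
  V1 = 12·(cos(-30.0°) + j·sin(-30.0°)) = 10.39 - j6 V
  V2 = 104·(cos(-39.1°) + j·sin(-39.1°)) = 80.71 - j65.59 V
  V3 = 19.1·(cos(-90.0°) + j·sin(-90.0°)) = 0 - j19.1 V
  V4 = 44.6·(cos(-131.9°) + j·sin(-131.9°)) = -29.79 - j33.2 V
Step 2 — Sum components: V_total = 61.32 - j123.9 V.
Step 3 — Convert to polar: |V_total| = 138.2 V, ∠V_total = -63.7°.

V_total = 138.2∠-63.7° V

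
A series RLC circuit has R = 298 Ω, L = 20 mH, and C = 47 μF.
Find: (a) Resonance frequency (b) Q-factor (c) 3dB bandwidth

Step 1 — Resonance condition Im(Z)=0 gives ω₀ = 1/√(LC).
Step 2 — ω₀ = 1/√(0.02·4.7e-05) = 1031 rad/s.
Step 3 — f₀ = ω₀/(2π) = 164.2 Hz.
Step 4 — Series Q: Q = ω₀L/R = 1031·0.02/298 = 0.06922.
Step 5 — 3dB bandwidth: Δω = ω₀/Q = 1.49e+04 rad/s; BW = Δω/(2π) = 2371 Hz.

(a) f₀ = 164.2 Hz  (b) Q = 0.06922  (c) BW = 2371 Hz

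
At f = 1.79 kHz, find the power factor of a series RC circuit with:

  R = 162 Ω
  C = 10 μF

Step 1 — Angular frequency: ω = 2π·f = 2π·1790 = 1.125e+04 rad/s.
Step 2 — Component impedances:
  R: Z = R = 162 Ω
  C: Z = 1/(jωC) = -j/(ω·C) = 0 - j8.891 Ω
Step 3 — Series combination: Z_total = R + C = 162 - j8.891 Ω = 162.2∠-3.1° Ω.
Step 4 — Power factor: PF = cos(φ) = Re(Z)/|Z| = 162/162.24 = 0.9985.
Step 5 — Type: Im(Z) = -8.891 ⇒ leading (phase φ = -3.1°).

PF = 0.9985 (leading, φ = -3.1°)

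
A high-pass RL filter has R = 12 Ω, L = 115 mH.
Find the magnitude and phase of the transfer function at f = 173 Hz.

Step 1 — Angular frequency: ω = 2π·173 = 1087 rad/s.
Step 2 — Transfer function: H(jω) = jωL/(R + jωL).
Step 3 — Numerator jωL = j·125; denominator R + jωL = 12 + j125.
Step 4 — H = 0.9909 + j0.09512.
Step 5 — Magnitude: |H| = 0.9954 (-0.0 dB); phase: φ = 5.5°.

|H| = 0.9954 (-0.0 dB), φ = 5.5°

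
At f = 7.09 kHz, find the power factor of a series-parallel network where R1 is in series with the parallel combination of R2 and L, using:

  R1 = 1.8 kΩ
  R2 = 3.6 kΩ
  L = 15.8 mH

Step 1 — Angular frequency: ω = 2π·f = 2π·7090 = 4.455e+04 rad/s.
Step 2 — Component impedances:
  R1: Z = R = 1800 Ω
  R2: Z = R = 3600 Ω
  L: Z = jωL = j·4.455e+04·0.0158 = 0 + j703.9 Ω
Step 3 — Parallel branch: R2 || L = 1/(1/R2 + 1/L) = 132.5 + j677.9 Ω.
Step 4 — Series with R1: Z_total = R1 + (R2 || L) = 1933 + j677.9 Ω = 2048∠19.3° Ω.
Step 5 — Power factor: PF = cos(φ) = Re(Z)/|Z| = 1932.5/2048 = 0.9436.
Step 6 — Type: Im(Z) = 677.9 ⇒ lagging (phase φ = 19.3°).

PF = 0.9436 (lagging, φ = 19.3°)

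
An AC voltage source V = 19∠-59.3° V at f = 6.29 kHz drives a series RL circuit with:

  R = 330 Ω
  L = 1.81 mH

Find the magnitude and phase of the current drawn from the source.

Step 1 — Angular frequency: ω = 2π·f = 2π·6290 = 3.952e+04 rad/s.
Step 2 — Component impedances:
  R: Z = R = 330 Ω
  L: Z = jωL = j·3.952e+04·0.00181 = 0 + j71.53 Ω
Step 3 — Series combination: Z_total = R + L = 330 + j71.53 Ω = 337.7∠12.2° Ω.
Step 4 — Source phasor: V = 19∠-59.3° V = 9.7 - j16.34 V.
Step 5 — Ohm's law: I = V / Z_total = (9.7 - j16.34) / (330 + j71.53) = 0.01783 - j0.05337 A.
Step 6 — Convert to polar: |I| = 0.05627 A, ∠I = -71.5°.

I = 0.05627∠-71.5° A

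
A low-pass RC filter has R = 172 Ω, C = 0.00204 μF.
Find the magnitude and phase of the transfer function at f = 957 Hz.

Step 1 — Angular frequency: ω = 2π·957 = 6013 rad/s.
Step 2 — Transfer function: H(jω) = 1/(1 + jωRC).
Step 3 — Denominator: 1 + jωRC = 1 + j·6013·172·2.04e-09 = 1 + j0.00211.
Step 4 — H = 1 - j0.00211.
Step 5 — Magnitude: |H| = 1 (-0.0 dB); phase: φ = -0.1°.

|H| = 1 (-0.0 dB), φ = -0.1°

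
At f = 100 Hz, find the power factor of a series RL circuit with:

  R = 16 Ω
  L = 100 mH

Step 1 — Angular frequency: ω = 2π·f = 2π·100 = 628.3 rad/s.
Step 2 — Component impedances:
  R: Z = R = 16 Ω
  L: Z = jωL = j·628.3·0.1 = 0 + j62.83 Ω
Step 3 — Series combination: Z_total = R + L = 16 + j62.83 Ω = 64.84∠75.7° Ω.
Step 4 — Power factor: PF = cos(φ) = Re(Z)/|Z| = 16/64.84 = 0.2468.
Step 5 — Type: Im(Z) = 62.83 ⇒ lagging (phase φ = 75.7°).

PF = 0.2468 (lagging, φ = 75.7°)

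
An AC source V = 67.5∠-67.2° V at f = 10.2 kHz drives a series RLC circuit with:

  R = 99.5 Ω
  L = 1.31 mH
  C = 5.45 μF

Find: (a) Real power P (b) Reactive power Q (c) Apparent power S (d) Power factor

Step 1 — Angular frequency: ω = 2π·f = 2π·1.02e+04 = 6.409e+04 rad/s.
Step 2 — Component impedances:
  R: Z = R = 99.5 Ω
  L: Z = jωL = j·6.409e+04·0.00131 = 0 + j83.96 Ω
  C: Z = 1/(jωC) = -j/(ω·C) = 0 - j2.863 Ω
Step 3 — Series combination: Z_total = R + L + C = 99.5 + j81.09 Ω = 128.4∠39.2° Ω.
Step 4 — Source phasor: V = 67.5∠-67.2° V = 26.16 - j62.23 V.
Step 5 — Current: I = V / Z = -0.1483 - j0.5045 A = 0.5259∠-106.4° A.
Step 6 — Complex power: S = V·I* = 27.52 + j22.42 VA.
Step 7 — Real power: P = Re(S) = 27.52 W.
Step 8 — Reactive power: Q = Im(S) = 22.42 VAR.
Step 9 — Apparent power: |S| = 35.5 VA.
Step 10 — Power factor: PF = P/|S| = 0.7752 (lagging).

(a) P = 27.52 W  (b) Q = 22.42 VAR  (c) S = 35.5 VA  (d) PF = 0.7752 (lagging)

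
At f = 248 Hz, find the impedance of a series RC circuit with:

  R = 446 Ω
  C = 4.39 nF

Step 1 — Angular frequency: ω = 2π·f = 2π·248 = 1558 rad/s.
Step 2 — Component impedances:
  R: Z = R = 446 Ω
  C: Z = 1/(jωC) = -j/(ω·C) = 0 - j1.462e+05 Ω
Step 3 — Series combination: Z_total = R + C = 446 - j1.462e+05 Ω = 1.462e+05∠-89.8° Ω.

Z = 446 - j1.462e+05 Ω = 1.462e+05∠-89.8° Ω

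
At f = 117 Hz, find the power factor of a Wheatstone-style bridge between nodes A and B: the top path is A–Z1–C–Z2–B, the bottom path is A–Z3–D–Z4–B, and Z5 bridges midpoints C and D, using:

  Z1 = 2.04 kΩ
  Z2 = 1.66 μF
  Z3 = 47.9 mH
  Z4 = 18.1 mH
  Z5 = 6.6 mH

Step 1 — Angular frequency: ω = 2π·f = 2π·117 = 735.1 rad/s.
Step 2 — Component impedances:
  Z1: Z = R = 2040 Ω
  Z2: Z = 1/(jωC) = -j/(ω·C) = 0 - j819.5 Ω
  Z3: Z = jωL = j·735.1·0.0479 = 0 + j35.21 Ω
  Z4: Z = jωL = j·735.1·0.0181 = 0 + j13.31 Ω
  Z5: Z = jωL = j·735.1·0.0066 = 0 + j4.852 Ω
Step 3 — Bridge requires nodal analysis (the Z5 bridge couples midpoints C and D, so the two paths cannot be reduced to a simple series/parallel combination). Setting node B to ground and injecting 1 A at node A, the 3-node admittance system at A, C, D solves to V_A = Z_AB = 0.6048 + j48.73 Ω = 48.73∠89.3° Ω.
Step 4 — Power factor: PF = cos(φ) = Re(Z)/|Z| = 0.6048/48.73 = 0.01241.
Step 5 — Type: Im(Z) = 48.73 ⇒ lagging (phase φ = 89.3°).

PF = 0.01241 (lagging, φ = 89.3°)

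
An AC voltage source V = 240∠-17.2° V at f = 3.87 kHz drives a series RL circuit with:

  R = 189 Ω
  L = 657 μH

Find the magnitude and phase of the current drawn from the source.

Step 1 — Angular frequency: ω = 2π·f = 2π·3870 = 2.432e+04 rad/s.
Step 2 — Component impedances:
  R: Z = R = 189 Ω
  L: Z = jωL = j·2.432e+04·0.000657 = 0 + j15.98 Ω
Step 3 — Series combination: Z_total = R + L = 189 + j15.98 Ω = 189.7∠4.8° Ω.
Step 4 — Source phasor: V = 240∠-17.2° V = 229.3 - j70.97 V.
Step 5 — Ohm's law: I = V / Z_total = (229.3 - j70.97) / (189 + j15.98) = 1.173 - j0.4746 A.
Step 6 — Convert to polar: |I| = 1.265 A, ∠I = -22.0°.

I = 1.265∠-22.0° A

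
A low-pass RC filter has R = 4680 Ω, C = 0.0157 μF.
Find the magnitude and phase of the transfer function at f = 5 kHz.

Step 1 — Angular frequency: ω = 2π·5000 = 3.142e+04 rad/s.
Step 2 — Transfer function: H(jω) = 1/(1 + jωRC).
Step 3 — Denominator: 1 + jωRC = 1 + j·3.142e+04·4680·1.57e-08 = 1 + j2.308.
Step 4 — H = 0.158 - j0.3648.
Step 5 — Magnitude: |H| = 0.3975 (-8.0 dB); phase: φ = -66.6°.

|H| = 0.3975 (-8.0 dB), φ = -66.6°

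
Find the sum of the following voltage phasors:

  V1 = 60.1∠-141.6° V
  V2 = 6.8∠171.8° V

Step 1 — Convert each phasor to rectangular form:
  V1 = 60.1·(cos(-141.6°) + j·sin(-141.6°)) = -47.1 - j37.33 V
  V2 = 6.8·(cos(171.8°) + j·sin(171.8°)) = -6.73 + j0.9699 V
Step 2 — Sum components: V_total = -53.83 - j36.36 V.
Step 3 — Convert to polar: |V_total| = 64.96 V, ∠V_total = -146.0°.

V_total = 64.96∠-146.0° V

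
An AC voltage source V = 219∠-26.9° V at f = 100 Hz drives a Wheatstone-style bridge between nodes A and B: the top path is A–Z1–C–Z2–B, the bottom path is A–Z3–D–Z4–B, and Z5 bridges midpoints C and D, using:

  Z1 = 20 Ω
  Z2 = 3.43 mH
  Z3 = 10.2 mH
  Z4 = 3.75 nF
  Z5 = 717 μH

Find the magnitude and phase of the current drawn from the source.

Step 1 — Angular frequency: ω = 2π·f = 2π·100 = 628.3 rad/s.
Step 2 — Component impedances:
  Z1: Z = R = 20 Ω
  Z2: Z = jωL = j·628.3·0.00343 = 0 + j2.155 Ω
  Z3: Z = jωL = j·628.3·0.0102 = 0 + j6.409 Ω
  Z4: Z = 1/(jωC) = -j/(ω·C) = 0 - j4.244e+05 Ω
  Z5: Z = jωL = j·628.3·0.000717 = 0 + j0.4505 Ω
Step 3 — Bridge requires nodal analysis (the Z5 bridge couples midpoints C and D, so the two paths cannot be reduced to a simple series/parallel combination). Setting node B to ground and injecting 1 A at node A, the 3-node admittance system at A, C, D solves to V_A = Z_AB = 2.105 + j8.293 Ω = 8.556∠75.8° Ω.
Step 4 — Source phasor: V = 219∠-26.9° V = 195.3 - j99.08 V.
Step 5 — Ohm's law: I = V / Z_total = (195.3 - j99.08) / (2.105 + j8.293) = -5.609 - j24.98 A.
Step 6 — Convert to polar: |I| = 25.6 A, ∠I = -102.7°.

I = 25.6∠-102.7° A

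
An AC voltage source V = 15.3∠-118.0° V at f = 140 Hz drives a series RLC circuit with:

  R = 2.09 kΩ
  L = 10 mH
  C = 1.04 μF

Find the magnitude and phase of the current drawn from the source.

Step 1 — Angular frequency: ω = 2π·f = 2π·140 = 879.6 rad/s.
Step 2 — Component impedances:
  R: Z = R = 2090 Ω
  L: Z = jωL = j·879.6·0.01 = 0 + j8.796 Ω
  C: Z = 1/(jωC) = -j/(ω·C) = 0 - j1093 Ω
Step 3 — Series combination: Z_total = R + L + C = 2090 - j1084 Ω = 2355∠-27.4° Ω.
Step 4 — Source phasor: V = 15.3∠-118.0° V = -7.183 - j13.51 V.
Step 5 — Ohm's law: I = V / Z_total = (-7.183 - j13.51) / (2090 - j1084) = -6.573e-05 - j0.006498 A.
Step 6 — Convert to polar: |I| = 0.006498 A, ∠I = -90.6°.

I = 0.006498∠-90.6° A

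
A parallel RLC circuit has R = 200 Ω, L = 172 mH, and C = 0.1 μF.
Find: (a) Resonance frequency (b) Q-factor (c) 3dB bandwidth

Step 1 — Resonance: ω₀ = 1/√(LC) = 1/√(0.172·1e-07) = 7625 rad/s.
Step 2 — f₀ = ω₀/(2π) = 1214 Hz.
Step 3 — Parallel Q: Q = R/(ω₀L) = 200/(7625·0.172) = 0.1525.
Step 4 — Bandwidth: Δω = ω₀/Q = 5e+04 rad/s; BW = Δω/(2π) = 7958 Hz.

(a) f₀ = 1214 Hz  (b) Q = 0.1525  (c) BW = 7958 Hz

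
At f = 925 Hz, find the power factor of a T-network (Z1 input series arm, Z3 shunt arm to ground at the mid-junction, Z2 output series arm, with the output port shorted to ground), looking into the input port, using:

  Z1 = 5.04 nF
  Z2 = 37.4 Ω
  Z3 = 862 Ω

Step 1 — Angular frequency: ω = 2π·f = 2π·925 = 5812 rad/s.
Step 2 — Component impedances:
  Z1: Z = 1/(jωC) = -j/(ω·C) = 0 - j3.414e+04 Ω
  Z2: Z = R = 37.4 Ω
  Z3: Z = R = 862 Ω
Step 3 — With the output port shorted to ground, the output series arm Z2 runs from the junction to ground; the shunt arm Z3 also runs from the junction to ground. They appear in parallel: Z3 || Z2 = 35.84 Ω.
Step 4 — Series with input arm Z1: Z_in = Z1 + (Z3 || Z2) = 35.84 - j3.414e+04 Ω = 3.414e+04∠-89.9° Ω.
Step 5 — Power factor: PF = cos(φ) = Re(Z)/|Z| = 35.84/3.414e+04 = 0.00105.
Step 6 — Type: Im(Z) = -3.414e+04 ⇒ leading (phase φ = -89.9°).

PF = 0.00105 (leading, φ = -89.9°)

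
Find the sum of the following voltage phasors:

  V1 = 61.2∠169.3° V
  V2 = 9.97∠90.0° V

Step 1 — Convert each phasor to rectangular form:
  V1 = 61.2·(cos(169.3°) + j·sin(169.3°)) = -60.14 + j11.36 V
  V2 = 9.97·(cos(90.0°) + j·sin(90.0°)) = 0 + j9.97 V
Step 2 — Sum components: V_total = -60.14 + j21.33 V.
Step 3 — Convert to polar: |V_total| = 63.81 V, ∠V_total = 160.5°.

V_total = 63.81∠160.5° V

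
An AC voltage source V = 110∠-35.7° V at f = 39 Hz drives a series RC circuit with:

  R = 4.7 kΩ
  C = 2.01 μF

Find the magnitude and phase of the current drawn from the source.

Step 1 — Angular frequency: ω = 2π·f = 2π·39 = 245 rad/s.
Step 2 — Component impedances:
  R: Z = R = 4700 Ω
  C: Z = 1/(jωC) = -j/(ω·C) = 0 - j2030 Ω
Step 3 — Series combination: Z_total = R + C = 4700 - j2030 Ω = 5120∠-23.4° Ω.
Step 4 — Source phasor: V = 110∠-35.7° V = 89.33 - j64.19 V.
Step 5 — Ohm's law: I = V / Z_total = (89.33 - j64.19) / (4700 - j2030) = 0.02099 - j0.00459 A.
Step 6 — Convert to polar: |I| = 0.02149 A, ∠I = -12.3°.

I = 0.02149∠-12.3° A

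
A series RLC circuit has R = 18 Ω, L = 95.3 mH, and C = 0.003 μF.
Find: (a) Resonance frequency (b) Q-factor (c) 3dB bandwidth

Step 1 — Resonance: ω₀ = 1/√(LC) = 1/√(0.0953·3e-09) = 5.914e+04 rad/s.
Step 2 — f₀ = ω₀/(2π) = 9413 Hz.
Step 3 — Series Q: Q = ω₀L/R = 5.914e+04·0.0953/18 = 313.1.
Step 4 — Bandwidth: Δω = ω₀/Q = 188.9 rad/s; BW = Δω/(2π) = 30.06 Hz.

(a) f₀ = 9413 Hz  (b) Q = 313.1  (c) BW = 30.06 Hz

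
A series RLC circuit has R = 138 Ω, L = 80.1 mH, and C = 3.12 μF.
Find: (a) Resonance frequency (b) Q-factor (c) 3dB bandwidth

Step 1 — Resonance: ω₀ = 1/√(LC) = 1/√(0.0801·3.12e-06) = 2000 rad/s.
Step 2 — f₀ = ω₀/(2π) = 318.4 Hz.
Step 3 — Series Q: Q = ω₀L/R = 2000·0.0801/138 = 1.161.
Step 4 — Bandwidth: Δω = ω₀/Q = 1723 rad/s; BW = Δω/(2π) = 274.2 Hz.

(a) f₀ = 318.4 Hz  (b) Q = 1.161  (c) BW = 274.2 Hz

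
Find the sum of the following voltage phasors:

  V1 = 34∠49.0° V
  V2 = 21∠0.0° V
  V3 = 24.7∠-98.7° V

Step 1 — Convert each phasor to rectangular form:
  V1 = 34·(cos(49.0°) + j·sin(49.0°)) = 22.31 + j25.66 V
  V2 = 21·(cos(0.0°) + j·sin(0.0°)) = 21 V
  V3 = 24.7·(cos(-98.7°) + j·sin(-98.7°)) = -3.736 - j24.42 V
Step 2 — Sum components: V_total = 39.57 + j1.244 V.
Step 3 — Convert to polar: |V_total| = 39.59 V, ∠V_total = 1.8°.

V_total = 39.59∠1.8° V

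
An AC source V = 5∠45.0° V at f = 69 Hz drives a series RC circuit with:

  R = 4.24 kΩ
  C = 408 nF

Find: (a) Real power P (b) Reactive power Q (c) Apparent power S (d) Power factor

Step 1 — Angular frequency: ω = 2π·f = 2π·69 = 433.5 rad/s.
Step 2 — Component impedances:
  R: Z = R = 4240 Ω
  C: Z = 1/(jωC) = -j/(ω·C) = 0 - j5653 Ω
Step 3 — Series combination: Z_total = R + C = 4240 - j5653 Ω = 7067∠-53.1° Ω.
Step 4 — Source phasor: V = 5∠45.0° V = 3.536 + j3.536 V.
Step 5 — Current: I = V / Z = -0.0001001 + j0.0007004 A = 0.0007075∠98.1° A.
Step 6 — Complex power: S = V·I* = 0.002123 - j0.00283 VA.
Step 7 — Real power: P = Re(S) = 0.002123 W.
Step 8 — Reactive power: Q = Im(S) = -0.00283 VAR.
Step 9 — Apparent power: |S| = 0.003538 VA.
Step 10 — Power factor: PF = P/|S| = 0.6 (leading).

(a) P = 0.002123 W  (b) Q = -0.00283 VAR  (c) S = 0.003538 VA  (d) PF = 0.6 (leading)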